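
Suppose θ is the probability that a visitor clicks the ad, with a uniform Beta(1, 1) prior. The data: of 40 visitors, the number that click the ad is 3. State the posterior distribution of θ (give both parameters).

Posterior: Beta(4, 38)

Observing 3 successes and 37 failures updates Beta(1, 1) by adding the success and failure counts to the two shape parameters: α = 1+3 = 4, β = 1+37 = 38.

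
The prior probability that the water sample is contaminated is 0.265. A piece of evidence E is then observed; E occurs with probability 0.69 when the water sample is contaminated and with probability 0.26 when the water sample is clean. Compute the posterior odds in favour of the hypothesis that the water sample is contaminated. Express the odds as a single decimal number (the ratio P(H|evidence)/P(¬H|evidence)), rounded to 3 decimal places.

Posterior odds ≈ 0.957

Prior odds = 0.265/(1−0.265) = 0.36054. In log-odds, ln(0.36054) = -1.0201.
Add log likelihood ratio: ln(2.6538) = 0.97601.
Posterior log-odds = -0.044131, so posterior odds = exp(-0.044131) = 0.95683.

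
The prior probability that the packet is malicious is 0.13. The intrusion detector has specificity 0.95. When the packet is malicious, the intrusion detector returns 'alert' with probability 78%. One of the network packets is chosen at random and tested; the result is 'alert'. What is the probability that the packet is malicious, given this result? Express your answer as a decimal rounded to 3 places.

P(H | E) ≈ 0.700

Let H be the event that the packet is malicious. P(H) = 0.13, so P(¬H) = 0.87. With E the 'alert' result, P(E|H) = 0.78 and P(E|¬H) = 0.05.
P(E) = 0.78·0.13 + 0.05·0.87 = 0.10140 + 0.043500 = 0.14490.
By Bayes' theorem, P(H|E) = 0.10140 / 0.14490 = 0.700.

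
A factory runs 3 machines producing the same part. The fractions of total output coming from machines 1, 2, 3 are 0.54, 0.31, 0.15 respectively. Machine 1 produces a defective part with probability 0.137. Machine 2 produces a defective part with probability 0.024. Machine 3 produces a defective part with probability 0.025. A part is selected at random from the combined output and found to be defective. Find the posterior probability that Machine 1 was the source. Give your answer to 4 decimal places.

Posterior probability ≈ 0.8686

Tabulate prior·likelihood by source: [1] prior 0.54, lik 0.137, product 0.07398; [2] prior 0.31, lik 0.024, product 0.007440; [3] prior 0.15, lik 0.025, product 0.003750.
Normalizing constant = 0.085170; the posterior for Machine 1 is its product over the sum, 0.07398/0.085170 = 0.8686.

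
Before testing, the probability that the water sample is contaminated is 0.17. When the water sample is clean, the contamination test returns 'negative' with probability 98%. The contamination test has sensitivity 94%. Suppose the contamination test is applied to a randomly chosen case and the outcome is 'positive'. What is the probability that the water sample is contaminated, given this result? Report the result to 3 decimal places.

P(H | E) ≈ 0.906

Write H for 'the water sample is contaminated'. Prior odds H:¬H = 0.17/0.83 = 0.20482. For the 'positive' outcome, the likelihood ratio is 0.94/0.02 = 47.000.
Posterior odds = 0.20482 × 47.000 = 9.6265, so P(H|E) = 9.6265/(1+9.6265) = 0.906.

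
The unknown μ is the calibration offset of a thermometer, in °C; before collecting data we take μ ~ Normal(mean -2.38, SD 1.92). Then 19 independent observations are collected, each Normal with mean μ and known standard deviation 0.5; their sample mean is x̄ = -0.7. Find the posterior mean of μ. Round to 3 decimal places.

Posterior mean ≈ -0.706

With known σ, the Normal prior is conjugate. Weight on the data is w = (n/σ²)/(n/σ² + 1/τ₀²) = 76.0000/(76.0000+0.271267) = 0.99644.
Posterior mean = w·x̄ + (1−w)·μ₀ = 0.99644·-0.7 + 0.0035566·-2.38 = -0.706.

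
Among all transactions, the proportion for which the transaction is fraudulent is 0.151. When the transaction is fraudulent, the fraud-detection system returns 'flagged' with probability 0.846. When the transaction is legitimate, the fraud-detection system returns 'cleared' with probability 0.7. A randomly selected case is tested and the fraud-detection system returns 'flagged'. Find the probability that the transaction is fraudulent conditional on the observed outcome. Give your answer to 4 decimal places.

Write H for 'the transaction is fraudulent'. Prior odds H:¬H = 0.151/0.849 = 0.17786. For the 'flagged' outcome, the likelihood ratio is 0.846/0.3 = 2.8200.
Posterior odds = 0.17786 × 2.8200 = 0.50155, so P(H|E) = 0.50155/(1+0.50155) = 0.3340.

P(H | E) ≈ 0.3340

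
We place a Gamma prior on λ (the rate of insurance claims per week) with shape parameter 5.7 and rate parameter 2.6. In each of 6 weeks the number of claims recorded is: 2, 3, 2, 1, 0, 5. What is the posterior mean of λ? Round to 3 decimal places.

Total count ∑xᵢ = 13 over n = 6 weeks.
Gamma is conjugate to the Poisson likelihood: posterior is Gamma(shape = 5.7+13 = 18.7, rate = 2.6+6 = 8.6).
E[λ | data] = 18.7/8.6 = 2.174.

Posterior mean ≈ 2.174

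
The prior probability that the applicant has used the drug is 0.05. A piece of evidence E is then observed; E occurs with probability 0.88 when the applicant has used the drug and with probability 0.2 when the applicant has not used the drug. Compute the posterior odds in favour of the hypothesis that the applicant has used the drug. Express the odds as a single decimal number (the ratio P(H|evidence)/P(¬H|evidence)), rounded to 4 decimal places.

Prior odds = 0.05/(1−0.05) = 0.052632.
Likelihood ratio for E = 0.88/0.2 = 4.4000.
Posterior odds = prior odds × LR = 0.23158.

Posterior odds ≈ 0.2316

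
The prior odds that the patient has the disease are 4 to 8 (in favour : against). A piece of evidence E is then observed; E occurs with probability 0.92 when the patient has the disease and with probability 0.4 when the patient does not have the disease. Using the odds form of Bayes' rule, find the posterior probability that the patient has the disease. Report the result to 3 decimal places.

Prior odds = 4/8 = 0.50000. In log-odds, ln(0.50000) = -0.69315.
Add log likelihood ratio: ln(2.3000) = 0.83291.
Posterior log-odds = 0.13976, so posterior odds = exp(0.13976) = 1.1500. Converting, P(H|E) = 1.1500/2.1500 = 0.535.

Posterior probability ≈ 0.535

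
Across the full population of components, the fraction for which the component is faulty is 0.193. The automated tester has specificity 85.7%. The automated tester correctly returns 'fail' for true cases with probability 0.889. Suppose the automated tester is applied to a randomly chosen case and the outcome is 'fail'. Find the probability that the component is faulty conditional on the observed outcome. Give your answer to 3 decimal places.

P(H | E) ≈ 0.598

Write H for 'the component is faulty'. Prior odds H:¬H = 0.193/0.807 = 0.23916. For the 'fail' outcome, the likelihood ratio is 0.889/0.143 = 6.2168.
Posterior odds = 0.23916 × 6.2168 = 1.4868, so P(H|E) = 1.4868/(1+1.4868) = 0.598.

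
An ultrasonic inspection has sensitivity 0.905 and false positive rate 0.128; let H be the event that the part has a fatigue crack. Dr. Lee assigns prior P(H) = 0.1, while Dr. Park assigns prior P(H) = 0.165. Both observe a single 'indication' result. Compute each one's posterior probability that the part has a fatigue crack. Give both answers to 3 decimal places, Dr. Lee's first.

The likelihood ratio for an 'indication' result is 0.905/0.128 = 7.0703.
Dr. Lee: prior odds 0.1/0.9 = 0.11111; posterior odds 0.78559; posterior probability 0.440.
Dr. Park: prior odds 0.165/0.835 = 0.19760; posterior odds 1.3971; posterior probability 0.583.

Dr. Lee: 0.440; Dr. Park: 0.583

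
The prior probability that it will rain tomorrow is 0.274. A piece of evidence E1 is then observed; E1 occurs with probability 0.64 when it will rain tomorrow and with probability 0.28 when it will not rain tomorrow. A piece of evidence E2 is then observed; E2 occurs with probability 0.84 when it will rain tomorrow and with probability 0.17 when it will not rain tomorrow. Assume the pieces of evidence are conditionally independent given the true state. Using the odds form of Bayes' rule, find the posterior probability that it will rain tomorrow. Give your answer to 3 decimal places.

Posterior probability ≈ 0.810

Prior odds = 0.274/(1−0.274) = 0.37741. In log-odds, ln(0.37741) = -0.97442.
Add log likelihood ratios: ln(2.2857) + ln(4.9412) = 2.4243.
Posterior log-odds = 1.4499, so posterior odds = exp(1.4499) = 4.2625. Converting, P(H|E) = 4.2625/5.2625 = 0.810.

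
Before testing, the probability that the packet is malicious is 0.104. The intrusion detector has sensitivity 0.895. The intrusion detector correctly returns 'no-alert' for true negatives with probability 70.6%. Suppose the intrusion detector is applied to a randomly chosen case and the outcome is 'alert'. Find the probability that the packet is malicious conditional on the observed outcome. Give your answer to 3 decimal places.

P(H | E) ≈ 0.261

Write H for 'the packet is malicious'. Prior odds H:¬H = 0.104/0.896 = 0.11607. For the 'alert' outcome, the likelihood ratio is 0.895/0.294 = 3.0442.
Posterior odds = 0.11607 × 3.0442 = 0.35335, so P(H|E) = 0.35335/(1+0.35335) = 0.261.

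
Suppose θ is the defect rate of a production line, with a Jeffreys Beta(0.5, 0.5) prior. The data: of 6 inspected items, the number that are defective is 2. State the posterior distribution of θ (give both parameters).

Posterior: Beta(2.5, 4.5)

The binomial likelihood is conjugate to the Beta prior: with 2 successes and 4 failures, the posterior is Beta(0.5+2, 0.5+4) = Beta(2.5, 4.5).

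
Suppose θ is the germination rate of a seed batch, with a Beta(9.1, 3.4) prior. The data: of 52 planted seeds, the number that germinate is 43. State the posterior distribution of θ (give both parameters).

Posterior: Beta(52.1, 12.4)

The binomial likelihood is conjugate to the Beta prior: with 43 successes and 9 failures, the posterior is Beta(9.1+43, 3.4+9) = Beta(52.1, 12.4).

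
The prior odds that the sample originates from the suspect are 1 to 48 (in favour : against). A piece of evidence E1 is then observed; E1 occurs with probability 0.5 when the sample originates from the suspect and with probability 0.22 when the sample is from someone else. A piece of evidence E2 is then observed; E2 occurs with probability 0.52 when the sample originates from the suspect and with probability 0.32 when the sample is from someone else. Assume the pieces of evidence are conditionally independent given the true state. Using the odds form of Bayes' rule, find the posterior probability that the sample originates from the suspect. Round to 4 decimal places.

Prior odds = 1/48 = 0.020833.
Likelihood ratio for E1 = 0.5/0.22 = 2.2727.
Likelihood ratio for E2 = 0.52/0.32 = 1.6250.
Posterior odds = prior odds × LR₁ × LR₂ = 0.076941.
Posterior probability = odds/(1+odds) = 0.076941/1.0769 = 0.0714.

Posterior probability ≈ 0.0714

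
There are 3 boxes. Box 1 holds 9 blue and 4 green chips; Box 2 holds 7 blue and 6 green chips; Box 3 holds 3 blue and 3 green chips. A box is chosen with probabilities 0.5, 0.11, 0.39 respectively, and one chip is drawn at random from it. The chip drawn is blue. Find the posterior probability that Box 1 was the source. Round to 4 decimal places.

Tabulate prior·likelihood by source: [1] prior 0.5, lik 0.6923, product 0.3462; [2] prior 0.11, lik 0.5385, product 0.05923; [3] prior 0.39, lik 0.5, product 0.1950.
Normalizing constant = 0.60038; the posterior for Box 1 is its product over the sum, 0.3462/0.60038 = 0.5766.

Posterior probability ≈ 0.5766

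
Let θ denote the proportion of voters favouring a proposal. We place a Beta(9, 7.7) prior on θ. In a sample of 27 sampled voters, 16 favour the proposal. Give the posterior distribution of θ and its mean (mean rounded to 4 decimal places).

Posterior: Beta(25, 18.7); mean ≈ 0.5721

Observing 16 successes and 11 failures updates Beta(9, 7.7) by adding the success and failure counts to the two shape parameters: α = 9+16 = 25, β = 7.7+11 = 18.7.
E[θ | data] = 25/(25+18.7) = 0.5721.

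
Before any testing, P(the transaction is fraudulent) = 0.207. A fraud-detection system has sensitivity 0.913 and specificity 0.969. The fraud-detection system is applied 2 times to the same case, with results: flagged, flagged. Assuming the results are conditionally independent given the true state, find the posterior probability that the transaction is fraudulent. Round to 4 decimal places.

Let H be the event that the transaction is fraudulent; start with P(H) = 0.207. P('flagged'|H) = 0.913, P('flagged'|¬H) = 0.031.
Update on result 1 ('flagged'): P(H) ← 0.913·0.2070 / (0.913·0.2070 + 0.031·0.7930) = 0.18899/0.21357 = 0.8849.
Update on result 2 ('flagged'): P(H) ← 0.913·0.8849 / (0.913·0.8849 + 0.031·0.1151) = 0.80791/0.81148 = 0.9956.

Posterior P(H) ≈ 0.9956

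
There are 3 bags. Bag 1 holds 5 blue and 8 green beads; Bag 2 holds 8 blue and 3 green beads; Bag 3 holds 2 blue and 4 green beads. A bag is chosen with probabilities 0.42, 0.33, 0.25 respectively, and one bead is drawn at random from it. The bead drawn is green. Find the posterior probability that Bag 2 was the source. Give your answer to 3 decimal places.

Posterior probability ≈ 0.175

Tabulate prior·likelihood by source: [1] prior 0.42, lik 0.6154, product 0.2585; [2] prior 0.33, lik 0.2727, product 0.09000; [3] prior 0.25, lik 0.6667, product 0.1667.
Normalizing constant = 0.51513; the posterior for Bag 2 is its product over the sum, 0.09000/0.51513 = 0.175.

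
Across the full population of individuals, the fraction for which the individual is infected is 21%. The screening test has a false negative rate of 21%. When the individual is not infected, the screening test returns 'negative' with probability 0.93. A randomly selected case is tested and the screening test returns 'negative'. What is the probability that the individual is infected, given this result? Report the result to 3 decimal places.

P(H | E) ≈ 0.057

Write H for 'the individual is infected'. Prior odds H:¬H = 0.21/0.79 = 0.26582. For the 'negative' outcome, the likelihood ratio is 0.21/0.93 = 0.22581.
Posterior odds = 0.26582 × 0.22581 = 0.060024, so P(H|E) = 0.060024/(1+0.060024) = 0.057.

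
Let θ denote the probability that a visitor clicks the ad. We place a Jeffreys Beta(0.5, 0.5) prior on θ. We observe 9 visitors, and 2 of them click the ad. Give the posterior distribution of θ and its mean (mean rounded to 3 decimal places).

Posterior: Beta(2.5, 7.5); mean ≈ 0.250

Observing 2 successes and 7 failures updates Beta(0.5, 0.5) by adding the success and failure counts to the two shape parameters: α = 0.5+2 = 2.5, β = 0.5+7 = 7.5.
E[θ | data] = 2.5/(2.5+7.5) = 0.250.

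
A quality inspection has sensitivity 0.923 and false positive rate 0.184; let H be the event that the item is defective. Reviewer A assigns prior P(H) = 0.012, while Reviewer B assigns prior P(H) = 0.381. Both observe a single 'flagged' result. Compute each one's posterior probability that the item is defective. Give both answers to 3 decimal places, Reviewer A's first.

The likelihood ratio for a 'flagged' result is 0.923/0.184 = 5.0163.
Reviewer A: prior odds 0.012/0.988 = 0.012146; posterior odds 0.060927; posterior probability 0.057.
Reviewer B: prior odds 0.381/0.619 = 0.61551; posterior odds 3.0876; posterior probability 0.755.

Reviewer A: 0.057; Reviewer B: 0.755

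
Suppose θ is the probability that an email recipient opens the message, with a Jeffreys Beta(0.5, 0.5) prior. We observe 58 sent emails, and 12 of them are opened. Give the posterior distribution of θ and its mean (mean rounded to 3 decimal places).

Posterior: Beta(12.5, 46.5); mean ≈ 0.212

Observing 12 successes and 46 failures updates Beta(0.5, 0.5) by adding the success and failure counts to the two shape parameters: α = 0.5+12 = 12.5, β = 0.5+46 = 46.5.
E[θ | data] = 12.5/(12.5+46.5) = 0.212.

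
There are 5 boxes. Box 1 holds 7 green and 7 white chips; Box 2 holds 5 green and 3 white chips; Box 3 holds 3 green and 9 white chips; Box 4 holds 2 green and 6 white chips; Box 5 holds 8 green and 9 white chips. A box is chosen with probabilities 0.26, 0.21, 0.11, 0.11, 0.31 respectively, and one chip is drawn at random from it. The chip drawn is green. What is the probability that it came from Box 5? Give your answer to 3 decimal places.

Tabulate prior·likelihood by source: [1] prior 0.26, lik 0.5, product 0.1300; [2] prior 0.21, lik 0.625, product 0.1313; [3] prior 0.11, lik 0.25, product 0.02750; [4] prior 0.11, lik 0.25, product 0.02750; [5] prior 0.31, lik 0.4706, product 0.1459.
Normalizing constant = 0.46213; the posterior for Box 5 is its product over the sum, 0.1459/0.46213 = 0.316.

Posterior probability ≈ 0.316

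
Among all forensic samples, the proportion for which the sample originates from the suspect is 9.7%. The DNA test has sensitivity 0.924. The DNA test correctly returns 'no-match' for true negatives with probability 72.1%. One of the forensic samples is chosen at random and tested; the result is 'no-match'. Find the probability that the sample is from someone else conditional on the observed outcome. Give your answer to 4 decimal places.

P(¬H | E) ≈ 0.9888

Let H be the event that the sample originates from the suspect. P(H) = 0.097, so P(¬H) = 0.903. With E the 'no-match' result, P(E|H) = 0.076 and P(E|¬H) = 0.721.
P(E) = 0.076·0.097 + 0.721·0.903 = 0.0073720 + 0.65106 = 0.65843.
By Bayes' theorem, P(H|E) = 0.0073720 / 0.65843 = 0.0112. Hence P(¬H|E) = 1 − 0.0112 = 0.9888.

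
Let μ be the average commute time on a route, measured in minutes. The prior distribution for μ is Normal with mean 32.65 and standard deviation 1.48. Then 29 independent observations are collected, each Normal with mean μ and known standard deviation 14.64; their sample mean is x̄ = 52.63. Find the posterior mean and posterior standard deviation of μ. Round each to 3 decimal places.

Prior precision 1/τ₀² = 1/1.48² = 0.456538; data precision n/σ² = 29/14.64² = 0.135306.
Posterior precision = 0.456538 + 0.135306 = 0.591843, giving posterior SD = 1/√0.591843 = 1.300.
Posterior mean = (0.456538·32.65 + 0.135306·52.63) / 0.591843 = 37.218.

Posterior mean ≈ 37.218; posterior SD ≈ 1.300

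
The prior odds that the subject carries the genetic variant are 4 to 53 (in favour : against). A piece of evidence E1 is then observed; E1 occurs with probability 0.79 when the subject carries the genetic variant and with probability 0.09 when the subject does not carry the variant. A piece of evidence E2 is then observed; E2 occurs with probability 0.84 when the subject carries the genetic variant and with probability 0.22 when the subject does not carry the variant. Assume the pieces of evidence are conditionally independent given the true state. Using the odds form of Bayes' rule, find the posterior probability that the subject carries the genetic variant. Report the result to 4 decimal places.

Posterior probability ≈ 0.7167

Prior odds = 4/53 = 0.075472.
Likelihood ratio for E1 = 0.79/0.09 = 8.7778.
Likelihood ratio for E2 = 0.84/0.22 = 3.8182.
Posterior odds = prior odds × LR₁ × LR₂ = 2.5294.
Posterior probability = odds/(1+odds) = 2.5294/3.5294 = 0.7167.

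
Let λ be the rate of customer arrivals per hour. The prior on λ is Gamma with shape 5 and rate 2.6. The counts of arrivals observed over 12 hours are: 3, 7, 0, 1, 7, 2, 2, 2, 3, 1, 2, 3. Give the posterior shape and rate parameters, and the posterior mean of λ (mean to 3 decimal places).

The Poisson likelihood adds the total count to the shape and the number of exposure periods to the rate. Here ∑xᵢ = 33 and n = 12, so shape 5→38 and rate 2.6→14.6.
E[λ | data] = 38/14.6 = 2.603.

Posterior: Gamma(shape=38, rate=14.6); mean ≈ 2.603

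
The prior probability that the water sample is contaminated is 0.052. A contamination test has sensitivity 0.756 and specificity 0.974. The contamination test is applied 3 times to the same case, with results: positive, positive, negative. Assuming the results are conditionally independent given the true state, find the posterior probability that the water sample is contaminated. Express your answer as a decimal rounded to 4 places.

Posterior P(H) ≈ 0.9207

With H the event that the water sample is contaminated, the joint likelihood of the observed sequence is P(data|H) = 0.756·0.756·0.244 = 0.13945 and P(data|¬H) = 0.026·0.026·0.974 = 0.00065842.
Bayes: P(H|data) = 0.052·0.13945 / (0.052·0.13945 + 0.948·0.00065842) = 0.0072516/0.0078758 = 0.9207.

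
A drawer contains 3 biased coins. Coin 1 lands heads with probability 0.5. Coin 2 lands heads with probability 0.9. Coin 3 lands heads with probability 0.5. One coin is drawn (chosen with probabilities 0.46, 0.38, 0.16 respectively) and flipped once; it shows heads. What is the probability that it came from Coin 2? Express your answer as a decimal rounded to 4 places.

P(heads|C1) = 0.5; P(heads|C2) = 0.9; P(heads|C3) = 0.5.
Prior × likelihood for each source: 0.46·0.5=0.2300, 0.38·0.9=0.3420, 0.16·0.5=0.08000. Summing gives P(heads) = 0.65200.
P(Coin 2 | heads) = 0.3420 / 0.65200 = 0.5245.

Posterior probability ≈ 0.5245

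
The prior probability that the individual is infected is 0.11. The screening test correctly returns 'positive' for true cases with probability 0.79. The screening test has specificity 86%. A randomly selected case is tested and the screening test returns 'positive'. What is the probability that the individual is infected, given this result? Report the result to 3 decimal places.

Let H be the event that the individual is infected. P(H) = 0.11, so P(¬H) = 0.89. With E the 'positive' result, P(E|H) = 0.79 and P(E|¬H) = 0.14.
P(E) = 0.79·0.11 + 0.14·0.89 = 0.086900 + 0.12460 = 0.21150.
By Bayes' theorem, P(H|E) = 0.086900 / 0.21150 = 0.411.

P(H | E) ≈ 0.411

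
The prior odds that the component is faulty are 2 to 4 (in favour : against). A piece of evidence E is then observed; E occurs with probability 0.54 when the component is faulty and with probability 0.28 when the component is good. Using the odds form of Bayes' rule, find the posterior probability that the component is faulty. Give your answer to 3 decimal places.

Prior odds = 2/4 = 0.50000. In log-odds, ln(0.50000) = -0.69315.
Add log likelihood ratio: ln(1.9286) = 0.65678.
Posterior log-odds = -0.036368, so posterior odds = exp(-0.036368) = 0.96429. Converting, P(H|E) = 0.96429/1.9643 = 0.491.

Posterior probability ≈ 0.491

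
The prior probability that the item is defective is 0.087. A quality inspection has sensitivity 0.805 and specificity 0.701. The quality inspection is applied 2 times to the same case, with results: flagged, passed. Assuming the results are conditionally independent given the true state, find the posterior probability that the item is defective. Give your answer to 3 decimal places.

Let H be the event that the item is defective; start with P(H) = 0.087. P('flagged'|H) = 0.805, P('flagged'|¬H) = 0.299.
Update on result 1 ('flagged'): P(H) ← 0.805·0.0870 / (0.805·0.0870 + 0.299·0.9130) = 0.070035/0.34302 = 0.2042.
Update on result 2 ('passed'): P(H) ← 0.195·0.2042 / (0.195·0.2042 + 0.701·0.7958) = 0.039813/0.59769 = 0.0666.

Posterior P(H) ≈ 0.067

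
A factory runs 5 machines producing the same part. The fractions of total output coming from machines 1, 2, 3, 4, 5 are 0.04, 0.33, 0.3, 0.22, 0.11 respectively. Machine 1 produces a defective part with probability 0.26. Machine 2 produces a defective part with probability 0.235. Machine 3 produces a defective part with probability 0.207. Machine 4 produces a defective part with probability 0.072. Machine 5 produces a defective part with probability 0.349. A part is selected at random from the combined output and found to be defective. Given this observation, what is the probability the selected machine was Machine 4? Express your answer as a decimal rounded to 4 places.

P(defective|M1) = 0.26; P(defective|M2) = 0.235; P(defective|M3) = 0.207; P(defective|M4) = 0.072; P(defective|M5) = 0.349.
Prior × likelihood for each source: 0.04·0.26=0.01040, 0.33·0.235=0.07755, 0.3·0.207=0.06210, 0.22·0.072=0.01584, 0.11·0.349=0.03839. Summing gives P(defective) = 0.20428.
P(Machine 4 | defective) = 0.01584 / 0.20428 = 0.0775.

Posterior probability ≈ 0.0775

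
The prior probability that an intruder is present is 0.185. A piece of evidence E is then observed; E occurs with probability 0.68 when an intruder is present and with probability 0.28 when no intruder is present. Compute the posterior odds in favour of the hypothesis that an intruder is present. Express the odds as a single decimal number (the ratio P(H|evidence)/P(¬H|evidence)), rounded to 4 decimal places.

Prior odds = 0.185/(1−0.185) = 0.22699.
Likelihood ratio for E = 0.68/0.28 = 2.4286.
Posterior odds = prior odds × LR = 0.55127.

Posterior odds ≈ 0.5513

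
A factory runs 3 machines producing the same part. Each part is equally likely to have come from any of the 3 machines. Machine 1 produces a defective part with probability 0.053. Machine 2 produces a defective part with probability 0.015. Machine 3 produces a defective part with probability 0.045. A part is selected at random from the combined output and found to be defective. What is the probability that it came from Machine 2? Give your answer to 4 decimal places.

Posterior probability ≈ 0.1327

P(defective|M1) = 0.053; P(defective|M2) = 0.015; P(defective|M3) = 0.045.
Prior × likelihood for each source: 0.333333·0.053=0.01767, 0.333333·0.015=0.005000, 0.333333·0.045=0.01500. Summing gives P(defective) = 0.037667.
P(Machine 2 | defective) = 0.005000 / 0.037667 = 0.1327.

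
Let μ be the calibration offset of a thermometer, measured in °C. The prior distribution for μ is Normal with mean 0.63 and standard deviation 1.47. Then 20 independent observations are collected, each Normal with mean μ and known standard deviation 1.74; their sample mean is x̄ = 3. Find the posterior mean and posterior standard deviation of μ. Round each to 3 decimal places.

With known σ, the Normal prior is conjugate. Weight on the data is w = (n/σ²)/(n/σ² + 1/τ₀²) = 6.60589/(6.60589+0.462770) = 0.93453.
Posterior mean = w·x̄ + (1−w)·μ₀ = 0.93453·3 + 0.065468·0.63 = 2.845. Posterior variance = 1/(6.60589+0.462770) = 0.141469, so SD = 0.376.

Posterior mean ≈ 2.845; posterior SD ≈ 0.376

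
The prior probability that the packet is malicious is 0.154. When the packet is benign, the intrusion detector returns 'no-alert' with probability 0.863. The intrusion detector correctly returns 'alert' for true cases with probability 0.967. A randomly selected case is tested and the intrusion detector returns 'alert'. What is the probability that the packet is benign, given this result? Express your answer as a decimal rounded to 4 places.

Let H be the event that the packet is malicious. P(H) = 0.154, so P(¬H) = 0.846. With E the 'alert' result, P(E|H) = 0.967 and P(E|¬H) = 0.137.
P(E) = 0.967·0.154 + 0.137·0.846 = 0.14892 + 0.11590 = 0.26482.
By Bayes' theorem, P(H|E) = 0.14892 / 0.26482 = 0.5623. Hence P(¬H|E) = 1 − 0.5623 = 0.4377.

P(¬H | E) ≈ 0.4377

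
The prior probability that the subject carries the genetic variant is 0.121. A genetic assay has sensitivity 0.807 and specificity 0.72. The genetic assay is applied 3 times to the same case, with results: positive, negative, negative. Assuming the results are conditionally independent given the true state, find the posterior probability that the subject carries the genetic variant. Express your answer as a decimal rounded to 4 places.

Let H be the event that the subject carries the genetic variant; start with P(H) = 0.121. P('positive'|H) = 0.807, P('positive'|¬H) = 0.28.
Update on result 1 ('positive'): P(H) ← 0.807·0.1210 / (0.807·0.1210 + 0.28·0.8790) = 0.097647/0.34377 = 0.2840.
Update on result 2 ('negative'): P(H) ← 0.193·0.2840 / (0.193·0.2840 + 0.72·0.7160) = 0.054822/0.57031 = 0.0961.
Update on result 3 ('negative'): P(H) ← 0.193·0.0961 / (0.193·0.0961 + 0.72·0.9039) = 0.018552/0.66934 = 0.0277.

Posterior P(H) ≈ 0.0277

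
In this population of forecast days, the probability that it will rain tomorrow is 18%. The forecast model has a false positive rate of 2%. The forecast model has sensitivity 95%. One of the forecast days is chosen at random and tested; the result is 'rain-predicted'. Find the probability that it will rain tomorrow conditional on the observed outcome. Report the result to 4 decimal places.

P(H | E) ≈ 0.9125

Let H be the event that it will rain tomorrow. P(H) = 0.18, so P(¬H) = 0.82. With E the 'rain-predicted' result, P(E|H) = 0.95 and P(E|¬H) = 0.02.
P(E) = 0.95·0.18 + 0.02·0.82 = 0.17100 + 0.016400 = 0.18740.
By Bayes' theorem, P(H|E) = 0.17100 / 0.18740 = 0.9125.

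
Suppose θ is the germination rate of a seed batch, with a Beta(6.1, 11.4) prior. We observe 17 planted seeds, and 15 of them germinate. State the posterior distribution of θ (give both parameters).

Observing 15 successes and 2 failures updates Beta(6.1, 11.4) by adding the success and failure counts to the two shape parameters: α = 6.1+15 = 21.1, β = 11.4+2 = 13.4.

Posterior: Beta(21.1, 13.4)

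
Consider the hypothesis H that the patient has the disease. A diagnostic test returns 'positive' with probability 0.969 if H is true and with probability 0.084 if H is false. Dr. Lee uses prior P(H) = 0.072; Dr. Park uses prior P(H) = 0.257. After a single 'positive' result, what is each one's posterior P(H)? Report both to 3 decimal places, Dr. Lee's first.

Dr. Lee: 0.472; Dr. Park: 0.800

The likelihood ratio for a 'positive' result is 0.969/0.084 = 11.536.
Dr. Lee: prior odds 0.072/0.928 = 0.077586; posterior odds 0.89501; posterior probability 0.472.
Dr. Park: prior odds 0.257/0.743 = 0.34590; posterior odds 3.9901; posterior probability 0.800.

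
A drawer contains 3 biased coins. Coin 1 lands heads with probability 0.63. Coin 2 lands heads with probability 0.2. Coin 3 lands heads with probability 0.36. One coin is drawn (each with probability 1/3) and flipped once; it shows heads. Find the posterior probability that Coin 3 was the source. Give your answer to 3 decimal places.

Posterior probability ≈ 0.303

P(heads|C1) = 0.63; P(heads|C2) = 0.2; P(heads|C3) = 0.36.
Prior × likelihood for each source: 0.333333·0.63=0.2100, 0.333333·0.2=0.06667, 0.333333·0.36=0.1200. Summing gives P(heads) = 0.39667.
P(Coin 3 | heads) = 0.1200 / 0.39667 = 0.303.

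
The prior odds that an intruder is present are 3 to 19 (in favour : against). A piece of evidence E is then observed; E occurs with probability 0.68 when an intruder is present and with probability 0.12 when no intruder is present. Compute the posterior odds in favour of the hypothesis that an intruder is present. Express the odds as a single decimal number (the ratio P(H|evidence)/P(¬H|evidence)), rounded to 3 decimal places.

Prior odds = 3/19 = 0.15789.
Likelihood ratio for E = 0.68/0.12 = 5.6667.
Posterior odds = prior odds × LR = 0.89474.

Posterior odds ≈ 0.895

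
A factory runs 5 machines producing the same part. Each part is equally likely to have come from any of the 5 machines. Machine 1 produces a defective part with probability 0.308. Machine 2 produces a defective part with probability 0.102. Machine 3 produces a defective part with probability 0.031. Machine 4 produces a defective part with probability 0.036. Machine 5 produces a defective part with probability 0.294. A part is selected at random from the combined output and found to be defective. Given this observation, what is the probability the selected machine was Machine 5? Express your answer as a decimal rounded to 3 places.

Posterior probability ≈ 0.381

Tabulate prior·likelihood by source: [1] prior 0.2, lik 0.308, product 0.06160; [2] prior 0.2, lik 0.102, product 0.02040; [3] prior 0.2, lik 0.031, product 0.006200; [4] prior 0.2, lik 0.036, product 0.007200; [5] prior 0.2, lik 0.294, product 0.05880.
Normalizing constant = 0.15420; the posterior for Machine 5 is its product over the sum, 0.05880/0.15420 = 0.381.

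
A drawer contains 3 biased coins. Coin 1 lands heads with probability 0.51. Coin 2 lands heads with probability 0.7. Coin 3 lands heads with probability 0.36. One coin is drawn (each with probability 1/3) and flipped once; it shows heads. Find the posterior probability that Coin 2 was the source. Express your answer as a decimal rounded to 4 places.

P(heads|C1) = 0.51; P(heads|C2) = 0.7; P(heads|C3) = 0.36.
Prior × likelihood for each source: 0.333333·0.51=0.1700, 0.333333·0.7=0.2333, 0.333333·0.36=0.1200. Summing gives P(heads) = 0.52333.
P(Coin 2 | heads) = 0.2333 / 0.52333 = 0.4459.

Posterior probability ≈ 0.4459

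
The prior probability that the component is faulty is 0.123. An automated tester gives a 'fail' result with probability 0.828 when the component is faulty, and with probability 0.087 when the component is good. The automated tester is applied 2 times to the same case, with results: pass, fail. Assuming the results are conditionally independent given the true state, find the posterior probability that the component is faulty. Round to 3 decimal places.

Let H be the event that the component is faulty; start with P(H) = 0.123. P('fail'|H) = 0.828, P('fail'|¬H) = 0.087.
Update on result 1 ('pass'): P(H) ← 0.172·0.1230 / (0.172·0.1230 + 0.913·0.8770) = 0.021156/0.82186 = 0.0257.
Update on result 2 ('fail'): P(H) ← 0.828·0.0257 / (0.828·0.0257 + 0.087·0.9743) = 0.021314/0.10607 = 0.2009.

Posterior P(H) ≈ 0.201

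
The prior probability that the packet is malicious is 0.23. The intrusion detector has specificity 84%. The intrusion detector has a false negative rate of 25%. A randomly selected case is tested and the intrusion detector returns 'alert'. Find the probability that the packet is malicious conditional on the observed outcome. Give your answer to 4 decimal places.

P(H | E) ≈ 0.5834

Write H for 'the packet is malicious'. Prior odds H:¬H = 0.23/0.77 = 0.29870. For the 'alert' outcome, the likelihood ratio is 0.75/0.16 = 4.6875.
Posterior odds = 0.29870 × 4.6875 = 1.4002, so P(H|E) = 1.4002/(1+1.4002) = 0.5834.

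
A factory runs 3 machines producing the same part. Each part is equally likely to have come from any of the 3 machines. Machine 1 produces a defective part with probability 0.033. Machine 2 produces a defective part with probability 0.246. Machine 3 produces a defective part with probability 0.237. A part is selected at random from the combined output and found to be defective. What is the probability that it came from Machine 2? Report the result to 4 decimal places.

P(defective|M1) = 0.033; P(defective|M2) = 0.246; P(defective|M3) = 0.237.
Prior × likelihood for each source: 0.333333·0.033=0.01100, 0.333333·0.246=0.08200, 0.333333·0.237=0.07900. Summing gives P(defective) = 0.17200.
P(Machine 2 | defective) = 0.08200 / 0.17200 = 0.4767.

Posterior probability ≈ 0.4767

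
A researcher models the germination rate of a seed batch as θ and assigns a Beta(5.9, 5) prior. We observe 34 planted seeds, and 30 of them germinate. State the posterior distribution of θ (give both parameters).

The binomial likelihood is conjugate to the Beta prior: with 30 successes and 4 failures, the posterior is Beta(5.9+30, 5+4) = Beta(35.9, 9).

Posterior: Beta(35.9, 9)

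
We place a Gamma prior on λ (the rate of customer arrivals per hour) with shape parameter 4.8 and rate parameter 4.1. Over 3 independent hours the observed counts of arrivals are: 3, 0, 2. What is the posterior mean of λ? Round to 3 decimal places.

Posterior mean ≈ 1.380

Total count ∑xᵢ = 5 over n = 3 hours.
Gamma is conjugate to the Poisson likelihood: posterior is Gamma(shape = 4.8+5 = 9.8, rate = 4.1+3 = 7.1).
Posterior mean = shape/rate = 9.8/7.1 = 1.380.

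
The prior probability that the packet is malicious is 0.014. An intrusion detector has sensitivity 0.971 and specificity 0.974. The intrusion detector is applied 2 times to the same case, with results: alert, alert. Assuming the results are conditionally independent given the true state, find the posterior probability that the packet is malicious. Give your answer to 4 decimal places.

Let H be the event that the packet is malicious; start with P(H) = 0.014. P('alert'|H) = 0.971, P('alert'|¬H) = 0.026.
Update on result 1 ('alert'): P(H) ← 0.971·0.0140 / (0.971·0.0140 + 0.026·0.9860) = 0.013594/0.039230 = 0.3465.
Update on result 2 ('alert'): P(H) ← 0.971·0.3465 / (0.971·0.3465 + 0.026·0.6535) = 0.33647/0.35346 = 0.9519.

Posterior P(H) ≈ 0.9519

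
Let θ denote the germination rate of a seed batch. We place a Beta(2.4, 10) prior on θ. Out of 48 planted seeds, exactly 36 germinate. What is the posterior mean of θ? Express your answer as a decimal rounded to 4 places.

Posterior mean ≈ 0.6358

The binomial likelihood is conjugate to the Beta prior: with 36 successes and 12 failures, the posterior is Beta(2.4+36, 10+12) = Beta(38.4, 22).
E[θ | data] = 38.4/(38.4+22) = 0.6358.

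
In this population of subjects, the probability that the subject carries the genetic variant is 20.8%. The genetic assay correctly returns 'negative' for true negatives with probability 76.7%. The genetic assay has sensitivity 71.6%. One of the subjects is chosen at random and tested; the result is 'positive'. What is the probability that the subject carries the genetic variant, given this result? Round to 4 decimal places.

P(H | E) ≈ 0.4466

Write H for 'the subject carries the genetic variant'. Prior odds H:¬H = 0.208/0.792 = 0.26263. For the 'positive' outcome, the likelihood ratio is 0.716/0.233 = 3.0730.
Posterior odds = 0.26263 × 3.0730 = 0.80704, so P(H|E) = 0.80704/(1+0.80704) = 0.4466.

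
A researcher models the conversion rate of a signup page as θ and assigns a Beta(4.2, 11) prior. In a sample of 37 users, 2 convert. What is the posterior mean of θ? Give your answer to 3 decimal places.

Posterior mean ≈ 0.119

The binomial likelihood is conjugate to the Beta prior: with 2 successes and 35 failures, the posterior is Beta(4.2+2, 11+35) = Beta(6.2, 46).
Posterior mean = α/(α+β) = 6.2/52.2 = 0.119.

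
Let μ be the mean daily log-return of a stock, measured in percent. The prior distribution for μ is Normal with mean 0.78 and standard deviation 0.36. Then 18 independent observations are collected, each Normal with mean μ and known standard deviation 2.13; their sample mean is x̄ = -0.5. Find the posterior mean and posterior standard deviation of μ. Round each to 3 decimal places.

Prior precision 1/τ₀² = 1/0.36² = 7.71605; data precision n/σ² = 18/2.13² = 3.96747.
Posterior precision = 7.71605 + 3.96747 = 11.6835, giving posterior SD = 1/√11.6835 = 0.293.
Posterior mean = (7.71605·0.78 + 3.96747·-0.5) / 11.6835 = 0.345.

Posterior mean ≈ 0.345; posterior SD ≈ 0.293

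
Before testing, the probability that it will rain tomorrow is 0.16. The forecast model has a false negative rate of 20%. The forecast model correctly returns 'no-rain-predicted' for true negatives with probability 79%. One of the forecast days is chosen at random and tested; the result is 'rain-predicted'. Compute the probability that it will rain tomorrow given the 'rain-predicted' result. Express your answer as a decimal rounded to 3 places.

Let H be the event that it will rain tomorrow. P(H) = 0.16, so P(¬H) = 0.84. With E the 'rain-predicted' result, P(E|H) = 0.8 and P(E|¬H) = 0.21.
P(E) = 0.8·0.16 + 0.21·0.84 = 0.12800 + 0.17640 = 0.30440.
By Bayes' theorem, P(H|E) = 0.12800 / 0.30440 = 0.420.

P(H | E) ≈ 0.420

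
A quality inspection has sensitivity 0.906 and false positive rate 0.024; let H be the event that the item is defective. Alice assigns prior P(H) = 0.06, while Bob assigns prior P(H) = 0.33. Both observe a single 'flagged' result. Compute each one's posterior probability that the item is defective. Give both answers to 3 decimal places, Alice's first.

P('+'|H) = 0.906, P('+'|¬H) = 0.024.
Alice: numerator 0.906·0.06 = 0.054360; evidence = 0.054360+0.024·0.94 = 0.076920; posterior = 0.707.
Bob: numerator 0.906·0.33 = 0.29898; evidence = 0.29898+0.024·0.67 = 0.31506; posterior = 0.949.

Alice: 0.707; Bob: 0.949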